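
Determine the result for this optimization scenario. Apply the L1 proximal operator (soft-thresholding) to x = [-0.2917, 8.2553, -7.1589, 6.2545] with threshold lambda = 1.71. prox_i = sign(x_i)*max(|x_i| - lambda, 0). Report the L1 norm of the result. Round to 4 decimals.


Soft-thresholding with lambda = 1.71:
prox(-0.2917) = sign(-0.2917)*max(|-0.2917| - 1.71, 0) = 0.0
prox(8.2553) = sign(8.2553)*max(|8.2553| - 1.71, 0) = 6.5453
prox(-7.1589) = sign(-7.1589)*max(|-7.1589| - 1.71, 0) = -5.4489
prox(6.2545) = sign(6.2545)*max(|6.2545| - 1.71, 0) = 4.5445
prox(x) = [0.0, 6.5453, -5.4489, 4.5445]
||prox(x)||_1 = 0.0 + 6.5453 + 5.4489 + 4.5445 = 16.5387


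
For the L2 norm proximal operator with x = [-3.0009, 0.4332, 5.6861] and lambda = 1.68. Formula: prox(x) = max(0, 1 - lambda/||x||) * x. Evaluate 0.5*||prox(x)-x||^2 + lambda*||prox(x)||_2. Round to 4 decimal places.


Step 1: Compute ||x||.
||x|| = 6.444
Step 2: Compute scaling factor.
scale = max(0, 1 - 1.68/6.444) = 0.7393
Step 3: prox(x) = [-2.2185, 0.3203, 4.2037]
||prox(x)|| = 4.764
Step 4: Proximal objective.
0.5*||prox-x||^2 = 1.4112
lambda*||prox|| = 8.0035
Total = 9.4147


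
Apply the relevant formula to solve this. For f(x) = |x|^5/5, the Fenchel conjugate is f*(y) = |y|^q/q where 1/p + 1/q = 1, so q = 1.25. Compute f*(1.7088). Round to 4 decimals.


The conjugate exponent q satisfies 1/p + 1/q = 1.
p = 5, so q = 5/(5 - 1) = 1.25
|y|^q = 1.7088^1.25 = 1.9537
f*(1.7088) = 1.9537 / 1.25 = 1.563


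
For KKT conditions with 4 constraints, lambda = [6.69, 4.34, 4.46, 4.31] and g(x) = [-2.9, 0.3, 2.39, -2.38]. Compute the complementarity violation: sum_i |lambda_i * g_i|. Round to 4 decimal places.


KKT complementary slackness check:
lambda_1 * g_1 = 6.69 * -2.9 = -19.401
lambda_2 * g_2 = 4.34 * 0.3 = 1.302
lambda_3 * g_3 = 4.46 * 2.39 = 10.6594
lambda_4 * g_4 = 4.31 * -2.38 = -10.2578
Total violation = 19.401 + 1.302 + 10.6594 + 10.2578 = 41.6202


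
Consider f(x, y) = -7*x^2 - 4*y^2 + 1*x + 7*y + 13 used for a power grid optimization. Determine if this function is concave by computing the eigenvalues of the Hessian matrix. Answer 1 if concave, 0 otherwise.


The Hessian of f(x,y) = -7*x^2 - 4*y^2 + 1*x + 7*y + 13 is:
H = [[-14, 0], [0, -8]]
Trace = -14 - 8 = -22
Determinant = -14*-8 - (0)^2 = 112
Discriminant = (-22)^2 - 4*112 = 36.0
Eigenvalues: lambda_1 = -14.0, lambda_2 = -8.0
The function is concave.

1


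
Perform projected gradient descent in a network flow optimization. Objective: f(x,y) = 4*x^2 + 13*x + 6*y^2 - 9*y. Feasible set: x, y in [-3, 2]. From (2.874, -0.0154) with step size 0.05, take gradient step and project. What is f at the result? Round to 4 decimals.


Step 1: Compute gradient at (2.874, -0.0154).
grad_x = 2*4*2.874 + 13 = 35.992
grad_y = 2*6*-0.0154 - 9 = -9.1848
Step 2: Gradient step.
x_raw = 2.874 - 0.05*35.992 = 1.0744
y_raw = -0.0154 - 0.05*-9.1848 = 0.4438
Step 3: Project onto [-3, 2].
x_proj = clip(1.0744) = 1.0744
y_proj = clip(0.4438) = 0.4438
Step 4: Evaluate f.
f(1.0744, 0.4438) = 15.7719


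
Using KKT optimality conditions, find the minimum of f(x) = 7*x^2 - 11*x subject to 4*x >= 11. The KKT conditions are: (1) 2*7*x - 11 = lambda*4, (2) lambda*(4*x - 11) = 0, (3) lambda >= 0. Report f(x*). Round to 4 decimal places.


Step 1: Try lambda = 0 (constraint inactive).
x_unc = 11/(2*7) = 0.7857
Check: 4*0.7857 = 3.1428 < 11 -- violated!
Step 2: Constraint must be active: 4*x = 11
x* = 11/4 = 2.75
lambda = (2*7*2.75 - 11)/4 = 6.875
Step 3: Compute optimal value.
f(x*) = 7*2.75^2 - 11*2.75 = 22.6875


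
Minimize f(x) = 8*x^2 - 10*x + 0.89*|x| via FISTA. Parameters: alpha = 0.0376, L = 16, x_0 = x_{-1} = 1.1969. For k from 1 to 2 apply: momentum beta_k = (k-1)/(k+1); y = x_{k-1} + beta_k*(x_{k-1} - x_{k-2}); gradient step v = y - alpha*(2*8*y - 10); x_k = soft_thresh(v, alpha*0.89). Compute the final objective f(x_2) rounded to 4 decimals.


FISTA on f(x) = 8*x^2 - 10*x + 0.89*|x|
L = 16, alpha = 0.0376
Iteration 1: beta = 0.0, y = 1.1969 + 0.0*(1.1969 - 1.1969) = 1.1969
  grad(y) = 9.1504, v = y - alpha*grad = 0.8528
  prox(v) = soft_thresh(0.8528, 0.0335) = 0.8194
Iteration 2: beta = 0.3333, y = 0.8194 + 0.3333*(0.8194 - 1.1969) = 0.6935
  grad(y) = 1.0967, v = y - alpha*grad = 0.6523
  prox(v) = soft_thresh(0.6523, 0.0335) = 0.6188
f(x_2) = 8*0.6188^2 - 10*0.6188 + 0.89*|0.6188| = -2.5739


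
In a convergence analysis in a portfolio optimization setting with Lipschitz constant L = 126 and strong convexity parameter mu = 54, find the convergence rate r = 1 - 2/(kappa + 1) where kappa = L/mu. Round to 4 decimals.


Step 1: Compute the condition number.
kappa = L/mu = 126/54 = 2.3333
Step 2: Compute the convergence rate.
r = 1 - 2/(kappa + 1) = 1 - 2*mu/(L + mu) = (L - mu)/(L + mu) = 72/180 = 0.4


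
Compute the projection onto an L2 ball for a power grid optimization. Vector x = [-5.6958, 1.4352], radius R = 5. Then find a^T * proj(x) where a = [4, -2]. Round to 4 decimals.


Step 1: Compute ||x|| (intermediates to 6 decimals).
||x|| = sqrt((-5.6958)^2 + 1.4352^2) = 5.873835
Step 2: Project.
Since ||x|| > R, scale = R/||x|| = 5/5.873835 = 0.851233, proj(x) = scale * x
proj(x) = [-4.848453, 1.22169]
Step 3: Dot product.
a^T * proj(x) = 4*(-4.848453) - 2*1.22169 = -21.8372


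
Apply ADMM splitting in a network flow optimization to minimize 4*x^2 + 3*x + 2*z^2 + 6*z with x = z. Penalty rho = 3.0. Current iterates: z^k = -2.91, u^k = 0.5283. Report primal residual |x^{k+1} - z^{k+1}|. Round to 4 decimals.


ADMM iteration with rho = 3.0, z^k = -2.91, u^k = 0.5283
Step 1: x-update.
Minimize 4*x^2 + 3*x + (3.0/2)*(x + 2.91 + 0.5283)^2
FOC: (2*4 + 3.0)*x = -3 + 3.0*(-2.91 - 0.5283)
x^{k+1} = -1.2104
Step 2: z-update.
Minimize 2*z^2 + 6*z + (3.0/2)*(-1.2104 - z + 0.5283)^2
FOC: (2*2 + 3.0)*z = -6 + 3.0*(-1.2104 + 0.5283)
z^{k+1} = -1.1495
Step 3: u-update.
u^{k+1} = 0.5283 - 1.2104 + 1.1495 = 0.4673
Step 4: Primal residual = |-1.2104 + 1.1495| = 0.061


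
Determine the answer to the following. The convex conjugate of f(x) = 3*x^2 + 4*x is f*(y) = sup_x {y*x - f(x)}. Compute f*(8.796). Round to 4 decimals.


f*(y) = sup_x {y*x - a*x^2 - b*x} = sup_x {(y-b)*x - a*x^2}
FOC: (y - b) - 2a*x = 0 => x* = (y - b)/(2a)
x* = (8.796 - 4)/(2*3) = 0.7993
f*(8.796) = (y-b)^2/(4a) = (8.796 - 4)^2/(4*3)
= 23.0016/12 = 1.9168


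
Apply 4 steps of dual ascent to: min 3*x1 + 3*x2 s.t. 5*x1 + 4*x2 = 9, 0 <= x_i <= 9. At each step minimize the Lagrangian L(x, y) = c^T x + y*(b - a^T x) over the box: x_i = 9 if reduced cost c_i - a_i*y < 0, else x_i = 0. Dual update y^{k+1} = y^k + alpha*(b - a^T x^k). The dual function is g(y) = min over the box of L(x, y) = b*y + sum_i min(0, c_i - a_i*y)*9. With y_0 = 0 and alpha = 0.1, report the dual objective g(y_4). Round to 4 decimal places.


Dual ascent for LP: min 3*x1 + 3*x2, 5*x1 + 4*x2 = 9, 0 <= x_i <= 9
Step 1: y^k = 0.0, reduced costs: (3.0, 3.0)
  x^k = (0.0, 0.0), subgradient = b - a^T x = 9.0
  y^{k+1} = 0.0 + 0.1*9.0 = 0.9
Step 2: y^k = 0.9, reduced costs: (-1.5, -0.6)
  x^k = (9.0, 9.0), subgradient = b - a^T x = -72.0
  y^{k+1} = 0.9 + 0.1*-72.0 = -6.3
Step 3: y^k = -6.3, reduced costs: (34.5, 28.2)
  x^k = (0.0, 0.0), subgradient = b - a^T x = 9.0
  y^{k+1} = -6.3 + 0.1*9.0 = -5.4
Step 4: y^k = -5.4, reduced costs: (30.0, 24.6)
  x^k = (0.0, 0.0), subgradient = b - a^T x = 9.0
  y^{k+1} = -5.4 + 0.1*9.0 = -4.5
Dual objective at y_4 = -4.5: reduced costs (25.5, 21.0), box minimizer x = (0.0, 0.0)
g(y_4) = b*y + (c1 - a1*y)*x1 + (c2 - a2*y)*x2 = 9*(-4.5) + 25.5*0.0 + 21.0*0.0 = -40.5 + 0.0 + 0.0 = -40.5


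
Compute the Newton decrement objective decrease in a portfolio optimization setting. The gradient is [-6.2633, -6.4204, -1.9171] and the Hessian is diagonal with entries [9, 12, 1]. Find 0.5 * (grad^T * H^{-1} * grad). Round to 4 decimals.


Step 1: H is diagonal, so H^(-1) * g = [-0.6959, -0.535, -1.9171].
Step 2: g^T H^(-1) g = sum_i g_i^2 / H_ii
  = (-6.2633)^2/9 + (-6.4204)^2/12 + (-1.9171)^2/1
  = 4.3588 + 3.4351 + 3.6753 = 11.4692
Step 3: Objective decrease = 0.5 * g^T H^(-1) g = 5.7346


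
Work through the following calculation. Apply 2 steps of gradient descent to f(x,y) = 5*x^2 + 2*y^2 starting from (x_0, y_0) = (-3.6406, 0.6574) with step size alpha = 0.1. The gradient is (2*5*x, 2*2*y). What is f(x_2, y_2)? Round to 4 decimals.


Gradient descent on f(x,y) = 5*x^2 + 2*y^2.
Starting point: (-3.6406, 0.6574), alpha = 0.1
Step 1: grad_x = 2*5*-3.6406 = -36.406, grad_y = 2*2*0.6574 = 2.6296
  x_1 = -3.6406 - 0.1*-36.406 = 0.0
  y_1 = 0.6574 - 0.1*2.6296 = 0.3944
Step 2: grad_x = 2*5*0.0 = 0.0, grad_y = 2*2*0.3944 = 1.5778
  x_2 = 0.0 - 0.1*0.0 = 0.0
  y_2 = 0.3944 - 0.1*1.5778 = 0.2367
f(0.0, 0.2367) = 5*0.0^2 + 2*0.2367^2 = 0.112


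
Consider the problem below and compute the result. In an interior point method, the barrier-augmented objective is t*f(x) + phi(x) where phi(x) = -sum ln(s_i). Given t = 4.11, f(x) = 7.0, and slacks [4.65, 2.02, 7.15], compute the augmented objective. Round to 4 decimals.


Step 1: Compute log-barrier.
ln values: [1.5369, 0.7031, 1.9671]
phi = -(1.5369 + 0.7031 + 1.9671) = -4.2071
Step 2: Compute augmented objective.
t*f(x) = 4.11*7.0 = 28.77
Total = 28.77 - 4.2071 = 24.5629


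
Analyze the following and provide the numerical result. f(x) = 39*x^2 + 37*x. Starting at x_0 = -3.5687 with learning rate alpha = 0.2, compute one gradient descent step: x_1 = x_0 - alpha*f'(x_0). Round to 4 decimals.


We compute the gradient at x_0 and apply the update.
f'(x) = 78*x + 37
f'(-3.5687) = 78*-3.5687 + 37 = -241.3586
x_1 = -3.5687 - 0.2*-241.3586 = 44.703


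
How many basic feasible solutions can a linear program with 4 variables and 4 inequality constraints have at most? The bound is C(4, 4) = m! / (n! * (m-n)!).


Each vertex corresponds to some choice of n active constraints out of m, so the number of vertices is at most C(m, n) = m! / (n!(m-n)!).
m = 4, n = 4
Numerator: 4 * 3 * 2 * 1
Denominator: 4! = 24
C(4, 4) = 1


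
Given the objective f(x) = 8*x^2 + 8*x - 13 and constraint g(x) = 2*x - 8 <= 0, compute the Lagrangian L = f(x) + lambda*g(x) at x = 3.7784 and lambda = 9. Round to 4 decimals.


Step 1: Evaluate f(x).
f(3.7784) = 8*3.7784^2 + 8*3.7784 - 13 = 131.4377
Step 2: Evaluate g(x).
g(3.7784) = 2*3.7784 - 8 = -0.4432
Step 3: Compute Lagrangian.
L = 131.4377 + 9*-0.4432 = 127.4489


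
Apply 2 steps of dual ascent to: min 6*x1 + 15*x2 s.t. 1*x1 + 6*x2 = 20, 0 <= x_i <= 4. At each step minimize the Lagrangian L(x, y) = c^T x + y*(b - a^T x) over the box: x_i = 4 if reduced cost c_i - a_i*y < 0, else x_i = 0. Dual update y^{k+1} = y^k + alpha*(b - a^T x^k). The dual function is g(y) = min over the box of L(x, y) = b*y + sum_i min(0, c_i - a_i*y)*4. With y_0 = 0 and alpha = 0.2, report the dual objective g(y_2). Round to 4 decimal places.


Dual ascent for LP: min 6*x1 + 15*x2, 1*x1 + 6*x2 = 20, 0 <= x_i <= 4
Step 1: y^k = 0.0, reduced costs: (6.0, 15.0)
  x^k = (0.0, 0.0), subgradient = b - a^T x = 20.0
  y^{k+1} = 0.0 + 0.2*20.0 = 4.0
Step 2: y^k = 4.0, reduced costs: (2.0, -9.0)
  x^k = (0.0, 4.0), subgradient = b - a^T x = -4.0
  y^{k+1} = 4.0 + 0.2*-4.0 = 3.2
Dual objective at y_2 = 3.2: reduced costs (2.8, -4.2), box minimizer x = (0.0, 4.0)
g(y_2) = b*y + (c1 - a1*y)*x1 + (c2 - a2*y)*x2 = 20*3.2 + 2.8*0.0 + (-4.2)*4.0 = 64.0 + 0.0 - 16.8 = 47.2


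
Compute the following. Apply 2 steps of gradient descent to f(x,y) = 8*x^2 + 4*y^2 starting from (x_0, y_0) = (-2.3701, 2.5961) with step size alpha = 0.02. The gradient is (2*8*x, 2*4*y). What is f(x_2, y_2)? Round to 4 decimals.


Gradient descent on f(x,y) = 8*x^2 + 4*y^2.
Starting point: (-2.3701, 2.5961), alpha = 0.02
Step 1: grad_x = 2*8*-2.3701 = -37.9216, grad_y = 2*4*2.5961 = 20.7688
  x_1 = -2.3701 - 0.02*-37.9216 = -1.6117
  y_1 = 2.5961 - 0.02*20.7688 = 2.1807
Step 2: grad_x = 2*8*-1.6117 = -25.7867, grad_y = 2*4*2.1807 = 17.4458
  x_2 = -1.6117 - 0.02*-25.7867 = -1.0959
  y_2 = 2.1807 - 0.02*17.4458 = 1.8318
f(-1.0959, 1.8318) = 8*(-1.0959)^2 + 4*1.8318^2 = 23.0307


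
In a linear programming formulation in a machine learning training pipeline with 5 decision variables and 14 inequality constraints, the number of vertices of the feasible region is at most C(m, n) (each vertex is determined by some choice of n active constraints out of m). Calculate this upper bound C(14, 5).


Each vertex corresponds to some choice of n active constraints out of m, so the number of vertices is at most C(m, n) = m! / (n!(m-n)!).
m = 14, n = 5
Numerator: 14 * 13 * 12 * 11 * 10
Denominator: 5! = 120
C(14, 5) = 2002


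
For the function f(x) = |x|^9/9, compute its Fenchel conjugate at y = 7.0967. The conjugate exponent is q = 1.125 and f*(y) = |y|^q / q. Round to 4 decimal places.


The conjugate exponent q satisfies 1/p + 1/q = 1.
p = 9, so q = 9/(9 - 1) = 1.125
|y|^q = 7.0967^1.125 = 9.0665
f*(7.0967) = 9.0665 / 1.125 = 8.0591


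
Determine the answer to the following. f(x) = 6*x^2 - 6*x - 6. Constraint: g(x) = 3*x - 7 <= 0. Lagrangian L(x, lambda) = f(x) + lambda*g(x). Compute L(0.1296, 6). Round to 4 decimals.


Step 1: Evaluate f(x).
f(0.1296) = 6*0.1296^2 - 6*0.1296 - 6 = -6.6768
Step 2: Evaluate g(x).
g(0.1296) = 3*0.1296 - 7 = -6.6112
Step 3: Compute Lagrangian.
L = -6.6768 + 6*-6.6112 = -46.344


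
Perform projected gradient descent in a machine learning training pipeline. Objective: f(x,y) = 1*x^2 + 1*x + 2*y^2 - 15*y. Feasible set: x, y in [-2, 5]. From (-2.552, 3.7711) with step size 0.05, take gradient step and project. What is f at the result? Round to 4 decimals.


Step 1: Compute gradient at (-2.552, 3.7711).
grad_x = 2*1*-2.552 + 1 = -4.104
grad_y = 2*2*3.7711 - 15 = 0.0844
Step 2: Gradient step.
x_raw = -2.552 - 0.05*-4.104 = -2.3468
y_raw = 3.7711 - 0.05*0.0844 = 3.7669
Step 3: Project onto [-2, 5].
x_proj = clip(-2.3468) = -2.0
y_proj = clip(3.7669) = 3.7669
Step 4: Evaluate f.
f(-2.0, 3.7669) = -26.1244


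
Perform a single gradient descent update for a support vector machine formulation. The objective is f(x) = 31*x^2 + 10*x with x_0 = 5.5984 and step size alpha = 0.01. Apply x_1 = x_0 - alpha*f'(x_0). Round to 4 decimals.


We compute the gradient at x_0 and apply the update.
f'(x) = 62*x + 10
f'(5.5984) = 62*5.5984 + 10 = 357.1008
x_1 = 5.5984 - 0.01*357.1008 = 2.0274


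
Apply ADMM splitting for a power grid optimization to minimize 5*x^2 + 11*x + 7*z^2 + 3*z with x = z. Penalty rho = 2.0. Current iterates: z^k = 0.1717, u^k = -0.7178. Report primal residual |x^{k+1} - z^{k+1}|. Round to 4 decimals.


ADMM iteration with rho = 2.0, z^k = 0.1717, u^k = -0.7178
Step 1: x-update.
Minimize 5*x^2 + 11*x + (2.0/2)*(x - 0.1717 - 0.7178)^2
FOC: (2*5 + 2.0)*x = -11 + 2.0*(0.1717 + 0.7178)
x^{k+1} = -0.7684
Step 2: z-update.
Minimize 7*z^2 + 3*z + (2.0/2)*(-0.7684 - z - 0.7178)^2
FOC: (2*7 + 2.0)*z = -3 + 2.0*(-0.7684 - 0.7178)
z^{k+1} = -0.3733
Step 3: u-update.
u^{k+1} = -0.7178 - 0.7684 + 0.3733 = -1.1129
Step 4: Primal residual = |-0.7684 + 0.3733| = 0.3951


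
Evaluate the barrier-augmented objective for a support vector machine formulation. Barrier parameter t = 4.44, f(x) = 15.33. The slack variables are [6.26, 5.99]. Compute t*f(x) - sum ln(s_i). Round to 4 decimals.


Step 1: Compute log-barrier.
ln values: [1.8342, 1.7901]
phi = -(1.8342 + 1.7901) = -3.6243
Step 2: Compute augmented objective.
t*f(x) = 4.44*15.33 = 68.0652
Total = 68.0652 - 3.6243 = 64.4409


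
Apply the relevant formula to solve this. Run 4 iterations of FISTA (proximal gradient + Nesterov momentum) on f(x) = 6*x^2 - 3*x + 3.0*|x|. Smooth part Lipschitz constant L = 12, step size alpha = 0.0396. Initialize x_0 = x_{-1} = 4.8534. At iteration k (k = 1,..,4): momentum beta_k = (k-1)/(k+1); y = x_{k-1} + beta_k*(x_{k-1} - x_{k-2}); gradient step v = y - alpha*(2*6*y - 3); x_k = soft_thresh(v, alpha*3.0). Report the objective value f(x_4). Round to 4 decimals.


FISTA on f(x) = 6*x^2 - 3*x + 3.0*|x|
L = 12, alpha = 0.0396
Iteration 1: beta = 0.0, y = 4.8534 + 0.0*(4.8534 - 4.8534) = 4.8534
  grad(y) = 55.2408, v = y - alpha*grad = 2.6659
  prox(v) = soft_thresh(2.6659, 0.1188) = 2.5471
Iteration 2: beta = 0.3333, y = 2.5471 + 0.3333*(2.5471 - 4.8534) = 1.7783
  grad(y) = 18.3394, v = y - alpha*grad = 1.052
  prox(v) = soft_thresh(1.052, 0.1188) = 0.9332
Iteration 3: beta = 0.5, y = 0.9332 + 0.5*(0.9332 - 2.5471) = 0.1263
  grad(y) = -1.484, v = y - alpha*grad = 0.1851
  prox(v) = soft_thresh(0.1851, 0.1188) = 0.0663
Iteration 4: beta = 0.6, y = 0.0663 + 0.6*(0.0663 - 0.9332) = -0.4539
  grad(y) = -8.4464, v = y - alpha*grad = -0.1194
  prox(v) = soft_thresh(-0.1194, 0.1188) = -0.0006
f(x_4) = 6*(-0.0006)^2 - 3*(-0.0006) + 3.0*|-0.0006| = 0.0035


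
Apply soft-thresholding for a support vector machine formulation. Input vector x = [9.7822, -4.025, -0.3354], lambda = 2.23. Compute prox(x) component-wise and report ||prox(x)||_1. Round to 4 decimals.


Soft-thresholding with lambda = 2.23:
prox(9.7822) = sign(9.7822)*max(|9.7822| - 2.23, 0) = 7.5522
prox(-4.025) = sign(-4.025)*max(|-4.025| - 2.23, 0) = -1.795
prox(-0.3354) = sign(-0.3354)*max(|-0.3354| - 2.23, 0) = 0.0
prox(x) = [7.5522, -1.795, 0.0]
||prox(x)||_1 = 7.5522 + 1.795 + 0.0 = 9.3472


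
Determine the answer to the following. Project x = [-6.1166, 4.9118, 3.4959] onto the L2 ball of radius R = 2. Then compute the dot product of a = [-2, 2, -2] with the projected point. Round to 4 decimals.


Step 1: Compute ||x|| (intermediates to 6 decimals).
||x|| = sqrt((-6.1166)^2 + 4.9118^2 + 3.4959^2) = 8.588358
Step 2: Project.
Since ||x|| > R, scale = R/||x|| = 2/8.588358 = 0.232873, proj(x) = scale * x
proj(x) = [-1.424391, 1.143826, 0.814101]
Step 3: Dot product.
a^T * proj(x) = -2*(-1.424391) + 2*1.143826 - 2*0.814101 = 3.5082


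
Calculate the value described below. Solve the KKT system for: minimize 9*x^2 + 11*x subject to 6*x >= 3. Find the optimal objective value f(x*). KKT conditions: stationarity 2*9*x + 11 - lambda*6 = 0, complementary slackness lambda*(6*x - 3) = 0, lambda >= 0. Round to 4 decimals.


Step 1: Try lambda = 0 (constraint inactive).
x_unc = -11/(2*9) = -0.6111
Check: 6*-0.6111 = -3.6666 < 3 -- violated!
Step 2: Constraint must be active: 6*x = 3
x* = 3/6 = 0.5
lambda = (2*9*0.5 + 11)/6 = 3.3333
Step 3: Compute optimal value.
f(x*) = 9*0.5^2 + 11*0.5 = 7.75


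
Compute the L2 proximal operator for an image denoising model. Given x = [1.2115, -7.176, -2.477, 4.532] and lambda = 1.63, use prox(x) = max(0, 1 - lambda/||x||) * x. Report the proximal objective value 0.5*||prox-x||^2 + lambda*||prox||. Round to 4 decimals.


Step 1: Compute ||x||.
||x|| = 8.924
Step 2: Compute scaling factor.
scale = max(0, 1 - 1.63/8.924) = 0.8173
Step 3: prox(x) = [0.9902, -5.8653, -2.0246, 3.7042]
||prox(x)|| = 7.294
Step 4: Proximal objective.
0.5*||prox-x||^2 = 1.3285
lambda*||prox|| = 11.8892
Total = 13.2176


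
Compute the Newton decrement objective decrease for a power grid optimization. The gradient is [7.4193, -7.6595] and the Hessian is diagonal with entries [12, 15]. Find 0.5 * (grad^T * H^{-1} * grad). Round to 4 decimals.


Step 1: H is diagonal, so H^(-1) * g = [0.6183, -0.5106].
Step 2: g^T H^(-1) g = sum_i g_i^2 / H_ii
  = (7.4193)^2/12 + (-7.6595)^2/15
  = 4.5872 + 3.9112 = 8.4984
Step 3: Objective decrease = 0.5 * g^T H^(-1) g = 4.2492


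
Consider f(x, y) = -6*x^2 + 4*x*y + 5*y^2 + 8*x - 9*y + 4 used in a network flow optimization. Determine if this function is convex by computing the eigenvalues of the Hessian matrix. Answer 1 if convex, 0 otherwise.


The Hessian of f(x,y) = -6*x^2 + 4*x*y + 5*y^2 + 8*x - 9*y + 4 is:
H = [[-12, 4], [4, 10]]
Trace = -12 + 10 = -2
Determinant = -12*10 - (4)^2 = -136
Discriminant = (-2)^2 - 4*-136 = 548.0
Eigenvalues: lambda_1 = -12.7047, lambda_2 = 10.7047
The function is not convex.

0


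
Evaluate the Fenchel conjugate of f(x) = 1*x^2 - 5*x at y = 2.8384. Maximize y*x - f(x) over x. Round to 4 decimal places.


f*(y) = sup_x {y*x - a*x^2 - b*x} = sup_x {(y-b)*x - a*x^2}
FOC: (y - b) - 2a*x = 0 => x* = (y - b)/(2a)
x* = (2.8384 + 5)/(2*1) = 3.9192
f*(2.8384) = (y-b)^2/(4a) = (2.8384 + 5)^2/(4*1)
= 61.4405/4 = 15.3601


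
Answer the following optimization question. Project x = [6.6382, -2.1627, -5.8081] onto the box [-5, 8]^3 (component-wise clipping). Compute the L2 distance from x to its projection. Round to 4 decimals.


Project each component onto [-5, 8].
clip(6.6382) = 6.6382, clip(-2.1627) = -2.1627, clip(-5.8081) = -5.0
Projection = [6.6382, -2.1627, -5.0]
Squared diffs: [0.0, 0.0, 0.653]
Distance = sqrt(0.653) = 0.8081


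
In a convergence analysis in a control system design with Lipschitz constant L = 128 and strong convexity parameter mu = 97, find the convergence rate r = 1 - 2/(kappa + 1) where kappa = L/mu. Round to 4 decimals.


Step 1: Compute the condition number.
kappa = L/mu = 128/97 = 1.3196
Step 2: Compute the convergence rate.
r = 1 - 2/(kappa + 1) = 1 - 2*mu/(L + mu) = (L - mu)/(L + mu) = 31/225 = 0.1378


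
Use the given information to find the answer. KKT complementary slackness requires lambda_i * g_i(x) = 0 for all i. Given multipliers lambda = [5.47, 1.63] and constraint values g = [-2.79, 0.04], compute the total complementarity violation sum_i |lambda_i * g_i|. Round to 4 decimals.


KKT complementary slackness check:
lambda_1 * g_1 = 5.47 * -2.79 = -15.2613
lambda_2 * g_2 = 1.63 * 0.04 = 0.0652
Total violation = 15.2613 + 0.0652 = 15.3265


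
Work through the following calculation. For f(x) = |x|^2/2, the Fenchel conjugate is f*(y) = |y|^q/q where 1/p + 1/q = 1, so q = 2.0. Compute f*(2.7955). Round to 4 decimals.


The conjugate exponent q satisfies 1/p + 1/q = 1.
p = 2, so q = 2/(2 - 1) = 2.0
|y|^q = 2.7955^2.0 = 7.8148
f*(2.7955) = 7.8148 / 2.0 = 3.9074


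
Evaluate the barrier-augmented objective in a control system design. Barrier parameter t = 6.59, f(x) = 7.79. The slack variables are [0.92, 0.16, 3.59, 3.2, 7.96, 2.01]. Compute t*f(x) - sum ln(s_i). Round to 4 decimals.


Step 1: Compute log-barrier.
ln values: [-0.0834, -1.8326, 1.2782, 1.1632, 2.0744, 0.6981]
phi = -(-0.0834 - 1.8326 + 1.2782 + 1.1632 + 2.0744 + 0.6981) = -3.2979
Step 2: Compute augmented objective.
t*f(x) = 6.59*7.79 = 51.3361
Total = 51.3361 - 3.2979 = 48.0382


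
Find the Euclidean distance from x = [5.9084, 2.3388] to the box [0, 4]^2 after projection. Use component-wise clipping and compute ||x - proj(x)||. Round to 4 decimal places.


Project each component onto [0, 4].
clip(5.9084) = 4.0, clip(2.3388) = 2.3388
Projection = [4.0, 2.3388]
Squared diffs: [3.642, 0.0]
Distance = sqrt(3.642) = 1.9084


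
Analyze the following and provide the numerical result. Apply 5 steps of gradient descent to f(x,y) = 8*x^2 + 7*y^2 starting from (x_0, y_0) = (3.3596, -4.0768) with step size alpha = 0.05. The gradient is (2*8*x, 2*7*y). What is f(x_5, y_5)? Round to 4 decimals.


Gradient descent on f(x,y) = 8*x^2 + 7*y^2.
Starting point: (3.3596, -4.0768), alpha = 0.05
Step 1: grad_x = 2*8*3.3596 = 53.7536, grad_y = 2*7*-4.0768 = -57.0752
  x_1 = 3.3596 - 0.05*53.7536 = 0.6719
  y_1 = -4.0768 - 0.05*-57.0752 = -1.223
Step 2: grad_x = 2*8*0.6719 = 10.7507, grad_y = 2*7*-1.223 = -17.1226
  x_2 = 0.6719 - 0.05*10.7507 = 0.1344
  y_2 = -1.223 - 0.05*-17.1226 = -0.3669
Step 3: grad_x = 2*8*0.1344 = 2.1501, grad_y = 2*7*-0.3669 = -5.1368
  x_3 = 0.1344 - 0.05*2.1501 = 0.0269
  y_3 = -0.3669 - 0.05*-5.1368 = -0.1101
Step 4: grad_x = 2*8*0.0269 = 0.43, grad_y = 2*7*-0.1101 = -1.541
  x_4 = 0.0269 - 0.05*0.43 = 0.0054
  y_4 = -0.1101 - 0.05*-1.541 = -0.033
Step 5: grad_x = 2*8*0.0054 = 0.086, grad_y = 2*7*-0.033 = -0.4623
  x_5 = 0.0054 - 0.05*0.086 = 0.0011
  y_5 = -0.033 - 0.05*-0.4623 = -0.0099
f(0.0011, -0.0099) = 8*0.0011^2 + 7*(-0.0099)^2 = 0.0007


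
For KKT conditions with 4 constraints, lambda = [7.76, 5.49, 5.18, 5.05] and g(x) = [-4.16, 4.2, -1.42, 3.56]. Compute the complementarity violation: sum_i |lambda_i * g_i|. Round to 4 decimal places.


KKT complementary slackness check:
lambda_1 * g_1 = 7.76 * -4.16 = -32.2816
lambda_2 * g_2 = 5.49 * 4.2 = 23.058
lambda_3 * g_3 = 5.18 * -1.42 = -7.3556
lambda_4 * g_4 = 5.05 * 3.56 = 17.978
Total violation = 32.2816 + 23.058 + 7.3556 + 17.978 = 80.6732


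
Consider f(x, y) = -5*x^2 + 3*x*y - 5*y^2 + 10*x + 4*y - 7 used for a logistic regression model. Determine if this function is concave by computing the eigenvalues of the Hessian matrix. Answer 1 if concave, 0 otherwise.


The Hessian of f(x,y) = -5*x^2 + 3*x*y - 5*y^2 + 10*x + 4*y - 7 is:
H = [[-10, 3], [3, -10]]
Trace = -10 - 10 = -20
Determinant = -10*-10 - (3)^2 = 91
Discriminant = (-20)^2 - 4*91 = 36.0
Eigenvalues: lambda_1 = -13.0, lambda_2 = -7.0
The function is concave.

1


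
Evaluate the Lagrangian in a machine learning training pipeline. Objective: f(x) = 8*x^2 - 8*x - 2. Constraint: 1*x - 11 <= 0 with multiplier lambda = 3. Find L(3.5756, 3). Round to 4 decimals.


Step 1: Evaluate f(x).
f(3.5756) = 8*3.5756^2 - 8*3.5756 - 2 = 71.6745
Step 2: Evaluate g(x).
g(3.5756) = 1*3.5756 - 11 = -7.4244
Step 3: Compute Lagrangian.
L = 71.6745 + 3*-7.4244 = 49.4013


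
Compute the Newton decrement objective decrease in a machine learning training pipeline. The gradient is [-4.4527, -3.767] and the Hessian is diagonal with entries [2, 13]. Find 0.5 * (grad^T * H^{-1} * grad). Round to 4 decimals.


Step 1: H is diagonal, so H^(-1) * g = [-2.2264, -0.2898].
Step 2: g^T H^(-1) g = sum_i g_i^2 / H_ii
  = (-4.4527)^2/2 + (-3.767)^2/13
  = 9.9133 + 1.0916 = 11.0048
Step 3: Objective decrease = 0.5 * g^T H^(-1) g = 5.5024


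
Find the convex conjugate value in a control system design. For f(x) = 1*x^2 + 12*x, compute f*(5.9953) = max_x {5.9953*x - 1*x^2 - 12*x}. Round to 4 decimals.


f*(y) = sup_x {y*x - a*x^2 - b*x} = sup_x {(y-b)*x - a*x^2}
FOC: (y - b) - 2a*x = 0 => x* = (y - b)/(2a)
x* = (5.9953 - 12)/(2*1) = -3.0024
f*(5.9953) = (y-b)^2/(4a) = (5.9953 - 12)^2/(4*1)
= 36.0564/4 = 9.0141


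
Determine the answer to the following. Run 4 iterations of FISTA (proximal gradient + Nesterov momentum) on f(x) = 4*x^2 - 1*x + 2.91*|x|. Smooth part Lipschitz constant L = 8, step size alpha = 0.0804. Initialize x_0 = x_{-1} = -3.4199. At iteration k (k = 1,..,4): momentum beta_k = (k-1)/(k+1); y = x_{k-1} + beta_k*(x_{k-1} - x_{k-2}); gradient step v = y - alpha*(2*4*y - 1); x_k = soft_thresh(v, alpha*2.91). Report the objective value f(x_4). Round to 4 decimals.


FISTA on f(x) = 4*x^2 - 1*x + 2.91*|x|
L = 8, alpha = 0.0804
Iteration 1: beta = 0.0, y = -3.4199 + 0.0*(-3.4199 + 3.4199) = -3.4199
  grad(y) = -28.3592, v = y - alpha*grad = -1.1398
  prox(v) = soft_thresh(-1.1398, 0.234) = -0.9059
Iteration 2: beta = 0.3333, y = -0.9059 + 0.3333*(-0.9059 + 3.4199) = -0.0678
  grad(y) = -1.5427, v = y - alpha*grad = 0.0562
  prox(v) = soft_thresh(0.0562, 0.234) = 0.0
Iteration 3: beta = 0.5, y = 0.0 + 0.5*(0.0 + 0.9059) = 0.4529
  grad(y) = 2.6234, v = y - alpha*grad = 0.242
  prox(v) = soft_thresh(0.242, 0.234) = 0.008
Iteration 4: beta = 0.6, y = 0.008 + 0.6*(0.008 - 0.0) = 0.0129
  grad(y) = -0.8971, v = y - alpha*grad = 0.085
  prox(v) = soft_thresh(0.085, 0.234) = 0.0
f(x_4) = 4*0.0^2 - 1*0.0 + 2.91*|0.0| = 0.0


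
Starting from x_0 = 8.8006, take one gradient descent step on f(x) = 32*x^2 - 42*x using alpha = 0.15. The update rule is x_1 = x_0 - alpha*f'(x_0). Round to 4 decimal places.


We compute the gradient at x_0 and apply the update.
f'(x) = 64*x - 42
f'(8.8006) = 64*8.8006 - 42 = 521.2384
x_1 = 8.8006 - 0.15*521.2384 = -69.3852


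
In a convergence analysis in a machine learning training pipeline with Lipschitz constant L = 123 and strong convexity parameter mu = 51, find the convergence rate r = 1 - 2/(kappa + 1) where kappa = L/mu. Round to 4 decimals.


Step 1: Compute the condition number.
kappa = L/mu = 123/51 = 2.4118
Step 2: Compute the convergence rate.
r = 1 - 2/(kappa + 1) = 1 - 2*mu/(L + mu) = (L - mu)/(L + mu) = 72/174 = 0.4138


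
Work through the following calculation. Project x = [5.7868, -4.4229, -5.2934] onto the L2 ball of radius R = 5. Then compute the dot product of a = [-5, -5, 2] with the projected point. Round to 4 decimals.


Step 1: Compute ||x|| (intermediates to 6 decimals).
||x|| = sqrt(5.7868^2 + (-4.4229)^2 + (-5.2934)^2) = 9.003843
Step 2: Project.
Since ||x|| > R, scale = R/||x|| = 5/9.003843 = 0.555318, proj(x) = scale * x
proj(x) = [3.213514, -2.456116, -2.93952]
Step 3: Dot product.
a^T * proj(x) = -5*3.213514 - 5*(-2.456116) + 2*(-2.93952) = -9.666


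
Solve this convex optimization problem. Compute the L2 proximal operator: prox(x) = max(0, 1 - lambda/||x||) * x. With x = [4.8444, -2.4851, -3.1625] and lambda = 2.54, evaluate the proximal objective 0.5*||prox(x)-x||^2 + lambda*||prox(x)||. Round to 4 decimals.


Step 1: Compute ||x||.
||x|| = 6.2965
Step 2: Compute scaling factor.
scale = max(0, 1 - 2.54/6.2965) = 0.5966
Step 3: prox(x) = [2.8902, -1.4826, -1.8867]
||prox(x)|| = 3.7565
Step 4: Proximal objective.
0.5*||prox-x||^2 = 3.2258
lambda*||prox|| = 9.5415
Total = 12.7672


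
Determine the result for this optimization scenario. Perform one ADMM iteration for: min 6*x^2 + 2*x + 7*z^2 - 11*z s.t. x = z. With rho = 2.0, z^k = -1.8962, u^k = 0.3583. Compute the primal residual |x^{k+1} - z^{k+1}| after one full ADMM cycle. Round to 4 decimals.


ADMM iteration with rho = 2.0, z^k = -1.8962, u^k = 0.3583
Step 1: x-update.
Minimize 6*x^2 + 2*x + (2.0/2)*(x + 1.8962 + 0.3583)^2
FOC: (2*6 + 2.0)*x = -2 + 2.0*(-1.8962 - 0.3583)
x^{k+1} = -0.4649
Step 2: z-update.
Minimize 7*z^2 - 11*z + (2.0/2)*(-0.4649 - z + 0.3583)^2
FOC: (2*7 + 2.0)*z = 11 + 2.0*(-0.4649 + 0.3583)
z^{k+1} = 0.6742
Step 3: u-update.
u^{k+1} = 0.3583 - 0.4649 - 0.6742 = -0.7808
Step 4: Primal residual = |-0.4649 - 0.6742| = 1.1391


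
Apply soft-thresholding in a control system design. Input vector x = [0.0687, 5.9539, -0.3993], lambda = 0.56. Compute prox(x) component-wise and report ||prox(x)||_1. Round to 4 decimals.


Soft-thresholding with lambda = 0.56:
prox(0.0687) = sign(0.0687)*max(|0.0687| - 0.56, 0) = 0.0
prox(5.9539) = sign(5.9539)*max(|5.9539| - 0.56, 0) = 5.3939
prox(-0.3993) = sign(-0.3993)*max(|-0.3993| - 0.56, 0) = 0.0
prox(x) = [0.0, 5.3939, 0.0]
||prox(x)||_1 = 0.0 + 5.3939 + 0.0 = 5.3939


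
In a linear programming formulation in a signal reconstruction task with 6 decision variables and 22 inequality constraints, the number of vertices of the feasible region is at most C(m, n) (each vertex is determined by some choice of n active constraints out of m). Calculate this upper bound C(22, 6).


Each vertex corresponds to some choice of n active constraints out of m, so the number of vertices is at most C(m, n) = m! / (n!(m-n)!).
m = 22, n = 6
Numerator: 22 * 21 * 20 * 19 * 18 * 17
Denominator: 6! = 720
C(22, 6) = 74613


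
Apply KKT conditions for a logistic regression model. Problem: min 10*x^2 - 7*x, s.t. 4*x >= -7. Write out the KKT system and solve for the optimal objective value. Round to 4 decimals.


Step 1: Try lambda = 0 (constraint inactive).
Stationarity: 2*10*x - 7 = 0
x* = 7/(2*10) = 0.35
Check constraint: 4*0.35 = 1.4 >= -7 -- satisfied.
Step 2: Compute optimal value.
f(x*) = 10*0.35^2 - 7*0.35 = -1.225


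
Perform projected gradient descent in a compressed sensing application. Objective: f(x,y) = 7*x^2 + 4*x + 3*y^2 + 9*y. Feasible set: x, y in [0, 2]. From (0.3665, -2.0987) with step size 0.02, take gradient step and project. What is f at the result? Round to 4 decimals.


Step 1: Compute gradient at (0.3665, -2.0987).
grad_x = 2*7*0.3665 + 4 = 9.131
grad_y = 2*3*-2.0987 + 9 = -3.5922
Step 2: Gradient step.
x_raw = 0.3665 - 0.02*9.131 = 0.1839
y_raw = -2.0987 - 0.02*-3.5922 = -2.0269
Step 3: Project onto [0, 2].
x_proj = clip(0.1839) = 0.1839
y_proj = clip(-2.0269) = 0.0
Step 4: Evaluate f.
f(0.1839, 0.0) = 0.9722


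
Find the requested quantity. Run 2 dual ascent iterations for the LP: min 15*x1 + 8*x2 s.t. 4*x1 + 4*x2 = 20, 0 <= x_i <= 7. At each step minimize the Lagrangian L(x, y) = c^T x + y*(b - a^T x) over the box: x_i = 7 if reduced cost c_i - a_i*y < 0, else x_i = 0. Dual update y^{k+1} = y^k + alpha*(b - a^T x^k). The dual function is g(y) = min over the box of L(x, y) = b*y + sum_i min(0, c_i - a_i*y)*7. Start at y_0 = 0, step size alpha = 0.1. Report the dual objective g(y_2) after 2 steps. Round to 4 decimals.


Dual ascent for LP: min 15*x1 + 8*x2, 4*x1 + 4*x2 = 20, 0 <= x_i <= 7
Step 1: y^k = 0.0, reduced costs: (15.0, 8.0)
  x^k = (0.0, 0.0), subgradient = b - a^T x = 20.0
  y^{k+1} = 0.0 + 0.1*20.0 = 2.0
Step 2: y^k = 2.0, reduced costs: (7.0, 0.0)
  x^k = (0.0, 0.0), subgradient = b - a^T x = 20.0
  y^{k+1} = 2.0 + 0.1*20.0 = 4.0
Dual objective at y_2 = 4.0: reduced costs (-1.0, -8.0), box minimizer x = (7.0, 7.0)
g(y_2) = b*y + (c1 - a1*y)*x1 + (c2 - a2*y)*x2 = 20*4.0 + (-1.0)*7.0 + (-8.0)*7.0 = 80.0 - 7.0 - 56.0 = 17.0


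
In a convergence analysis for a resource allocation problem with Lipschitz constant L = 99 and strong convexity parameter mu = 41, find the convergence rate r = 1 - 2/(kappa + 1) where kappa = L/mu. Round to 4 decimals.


Step 1: Compute the condition number.
kappa = L/mu = 99/41 = 2.4146
Step 2: Compute the convergence rate.
r = 1 - 2/(kappa + 1) = 1 - 2*mu/(L + mu) = (L - mu)/(L + mu) = 58/140 = 0.4143


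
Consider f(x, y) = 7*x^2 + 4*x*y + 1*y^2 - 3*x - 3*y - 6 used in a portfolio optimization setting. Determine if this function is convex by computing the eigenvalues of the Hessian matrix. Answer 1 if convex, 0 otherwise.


The Hessian of f(x,y) = 7*x^2 + 4*x*y + 1*y^2 - 3*x - 3*y - 6 is:
H = [[14, 4], [4, 2]]
Trace = 14 + 2 = 16
Determinant = 14*2 - (4)^2 = 12
Discriminant = (16)^2 - 4*12 = 208.0
Eigenvalues: lambda_1 = 0.7889, lambda_2 = 15.2111
The function is convex.

1


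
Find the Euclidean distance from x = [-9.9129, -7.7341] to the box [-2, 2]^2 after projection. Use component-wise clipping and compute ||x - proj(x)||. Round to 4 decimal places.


Project each component onto [-2, 2].
clip(-9.9129) = -2.0, clip(-7.7341) = -2.0
Projection = [-2.0, -2.0]
Squared diffs: [62.614, 32.8799]
Distance = sqrt(95.4939) = 9.7721


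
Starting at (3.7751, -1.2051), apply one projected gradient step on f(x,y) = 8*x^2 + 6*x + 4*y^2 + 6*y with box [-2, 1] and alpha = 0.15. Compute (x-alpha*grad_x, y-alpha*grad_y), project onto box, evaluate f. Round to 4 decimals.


Step 1: Compute gradient at (3.7751, -1.2051).
grad_x = 2*8*3.7751 + 6 = 66.4016
grad_y = 2*4*-1.2051 + 6 = -3.6408
Step 2: Gradient step.
x_raw = 3.7751 - 0.15*66.4016 = -6.1851
y_raw = -1.2051 - 0.15*-3.6408 = -0.659
Step 3: Project onto [-2, 1].
x_proj = clip(-6.1851) = -2.0
y_proj = clip(-0.659) = -0.659
Step 4: Evaluate f.
f(-2.0, -0.659) = 17.7831


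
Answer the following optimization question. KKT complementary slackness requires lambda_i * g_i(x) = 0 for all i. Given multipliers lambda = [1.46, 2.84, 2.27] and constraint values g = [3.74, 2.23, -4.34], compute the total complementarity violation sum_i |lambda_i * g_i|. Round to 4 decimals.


KKT complementary slackness check:
lambda_1 * g_1 = 1.46 * 3.74 = 5.4604
lambda_2 * g_2 = 2.84 * 2.23 = 6.3332
lambda_3 * g_3 = 2.27 * -4.34 = -9.8518
Total violation = 5.4604 + 6.3332 + 9.8518 = 21.6454


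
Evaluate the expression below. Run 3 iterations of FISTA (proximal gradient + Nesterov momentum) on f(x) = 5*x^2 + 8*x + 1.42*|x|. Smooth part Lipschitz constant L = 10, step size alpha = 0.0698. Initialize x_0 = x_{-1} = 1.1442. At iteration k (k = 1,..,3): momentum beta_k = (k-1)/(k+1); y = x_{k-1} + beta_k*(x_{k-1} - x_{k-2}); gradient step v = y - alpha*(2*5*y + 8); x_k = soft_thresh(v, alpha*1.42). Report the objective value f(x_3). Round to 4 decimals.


FISTA on f(x) = 5*x^2 + 8*x + 1.42*|x|
L = 10, alpha = 0.0698
Iteration 1: beta = 0.0, y = 1.1442 + 0.0*(1.1442 - 1.1442) = 1.1442
  grad(y) = 19.442, v = y - alpha*grad = -0.2129
  prox(v) = soft_thresh(-0.2129, 0.0991) = -0.1137
Iteration 2: beta = 0.3333, y = -0.1137 + 0.3333*(-0.1137 - 1.1442) = -0.533
  grad(y) = 2.6695, v = y - alpha*grad = -0.7194
  prox(v) = soft_thresh(-0.7194, 0.0991) = -0.6203
Iteration 3: beta = 0.5, y = -0.6203 + 0.5*(-0.6203 + 0.1137) = -0.8735
  grad(y) = -0.7353, v = y - alpha*grad = -0.8222
  prox(v) = soft_thresh(-0.8222, 0.0991) = -0.7231
f(x_3) = 5*(-0.7231)^2 + 8*(-0.7231) + 1.42*|-0.7231| = -2.1436


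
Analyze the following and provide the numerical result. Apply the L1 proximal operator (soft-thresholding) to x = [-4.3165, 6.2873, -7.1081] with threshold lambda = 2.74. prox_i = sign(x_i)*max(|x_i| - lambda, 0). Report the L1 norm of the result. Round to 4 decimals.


Soft-thresholding with lambda = 2.74:
prox(-4.3165) = sign(-4.3165)*max(|-4.3165| - 2.74, 0) = -1.5765
prox(6.2873) = sign(6.2873)*max(|6.2873| - 2.74, 0) = 3.5473
prox(-7.1081) = sign(-7.1081)*max(|-7.1081| - 2.74, 0) = -4.3681
prox(x) = [-1.5765, 3.5473, -4.3681]
||prox(x)||_1 = 1.5765 + 3.5473 + 4.3681 = 9.4919


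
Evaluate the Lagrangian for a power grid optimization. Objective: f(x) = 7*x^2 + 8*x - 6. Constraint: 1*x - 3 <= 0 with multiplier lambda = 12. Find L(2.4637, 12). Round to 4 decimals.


Step 1: Evaluate f(x).
f(2.4637) = 7*2.4637^2 + 8*2.4637 - 6 = 56.1983
Step 2: Evaluate g(x).
g(2.4637) = 1*2.4637 - 3 = -0.5363
Step 3: Compute Lagrangian.
L = 56.1983 + 12*-0.5363 = 49.7627


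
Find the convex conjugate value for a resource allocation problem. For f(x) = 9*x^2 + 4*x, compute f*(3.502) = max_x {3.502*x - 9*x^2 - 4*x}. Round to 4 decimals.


f*(y) = sup_x {y*x - a*x^2 - b*x} = sup_x {(y-b)*x - a*x^2}
FOC: (y - b) - 2a*x = 0 => x* = (y - b)/(2a)
x* = (3.502 - 4)/(2*9) = -0.0277
f*(3.502) = (y-b)^2/(4a) = (3.502 - 4)^2/(4*9)
= 0.248/36 = 0.0069


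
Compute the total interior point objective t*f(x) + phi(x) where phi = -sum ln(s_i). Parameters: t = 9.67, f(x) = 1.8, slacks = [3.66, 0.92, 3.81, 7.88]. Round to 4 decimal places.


Step 1: Compute log-barrier.
ln values: [1.2975, -0.0834, 1.3376, 2.0643]
phi = -(1.2975 - 0.0834 + 1.3376 + 2.0643) = -4.616
Step 2: Compute augmented objective.
t*f(x) = 9.67*1.8 = 17.406
Total = 17.406 - 4.616 = 12.79


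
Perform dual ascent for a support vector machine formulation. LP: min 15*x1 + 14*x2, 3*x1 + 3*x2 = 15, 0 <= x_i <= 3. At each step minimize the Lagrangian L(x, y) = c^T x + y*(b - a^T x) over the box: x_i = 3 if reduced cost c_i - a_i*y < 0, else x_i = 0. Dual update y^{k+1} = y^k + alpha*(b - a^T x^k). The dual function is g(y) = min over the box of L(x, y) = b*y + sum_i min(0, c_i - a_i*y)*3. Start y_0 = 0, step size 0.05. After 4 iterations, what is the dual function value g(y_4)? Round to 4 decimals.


Dual ascent for LP: min 15*x1 + 14*x2, 3*x1 + 3*x2 = 15, 0 <= x_i <= 3
Step 1: y^k = 0.0, reduced costs: (15.0, 14.0)
  x^k = (0.0, 0.0), subgradient = b - a^T x = 15.0
  y^{k+1} = 0.0 + 0.05*15.0 = 0.75
Step 2: y^k = 0.75, reduced costs: (12.75, 11.75)
  x^k = (0.0, 0.0), subgradient = b - a^T x = 15.0
  y^{k+1} = 0.75 + 0.05*15.0 = 1.5
Step 3: y^k = 1.5, reduced costs: (10.5, 9.5)
  x^k = (0.0, 0.0), subgradient = b - a^T x = 15.0
  y^{k+1} = 1.5 + 0.05*15.0 = 2.25
Step 4: y^k = 2.25, reduced costs: (8.25, 7.25)
  x^k = (0.0, 0.0), subgradient = b - a^T x = 15.0
  y^{k+1} = 2.25 + 0.05*15.0 = 3.0
Dual objective at y_4 = 3.0: reduced costs (6.0, 5.0), box minimizer x = (0.0, 0.0)
g(y_4) = b*y + (c1 - a1*y)*x1 + (c2 - a2*y)*x2 = 15*3.0 + 6.0*0.0 + 5.0*0.0 = 45.0 + 0.0 + 0.0 = 45.0


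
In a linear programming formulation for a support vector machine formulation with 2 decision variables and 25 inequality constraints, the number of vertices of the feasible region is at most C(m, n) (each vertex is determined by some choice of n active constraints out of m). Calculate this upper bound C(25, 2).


Each vertex corresponds to some choice of n active constraints out of m, so the number of vertices is at most C(m, n) = m! / (n!(m-n)!).
m = 25, n = 2
Numerator: 25 * 24
Denominator: 2! = 2
C(25, 2) = 300


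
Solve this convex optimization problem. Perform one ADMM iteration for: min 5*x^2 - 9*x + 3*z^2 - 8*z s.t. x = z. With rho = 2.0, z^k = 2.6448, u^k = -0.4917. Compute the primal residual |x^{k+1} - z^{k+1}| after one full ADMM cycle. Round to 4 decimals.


ADMM iteration with rho = 2.0, z^k = 2.6448, u^k = -0.4917
Step 1: x-update.
Minimize 5*x^2 - 9*x + (2.0/2)*(x - 2.6448 - 0.4917)^2
FOC: (2*5 + 2.0)*x = 9 + 2.0*(2.6448 + 0.4917)
x^{k+1} = 1.2728
Step 2: z-update.
Minimize 3*z^2 - 8*z + (2.0/2)*(1.2728 - z - 0.4917)^2
FOC: (2*3 + 2.0)*z = 8 + 2.0*(1.2728 - 0.4917)
z^{k+1} = 1.1953
Step 3: u-update.
u^{k+1} = -0.4917 + 1.2728 - 1.1953 = -0.4142
Step 4: Primal residual = |1.2728 - 1.1953| = 0.0775
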